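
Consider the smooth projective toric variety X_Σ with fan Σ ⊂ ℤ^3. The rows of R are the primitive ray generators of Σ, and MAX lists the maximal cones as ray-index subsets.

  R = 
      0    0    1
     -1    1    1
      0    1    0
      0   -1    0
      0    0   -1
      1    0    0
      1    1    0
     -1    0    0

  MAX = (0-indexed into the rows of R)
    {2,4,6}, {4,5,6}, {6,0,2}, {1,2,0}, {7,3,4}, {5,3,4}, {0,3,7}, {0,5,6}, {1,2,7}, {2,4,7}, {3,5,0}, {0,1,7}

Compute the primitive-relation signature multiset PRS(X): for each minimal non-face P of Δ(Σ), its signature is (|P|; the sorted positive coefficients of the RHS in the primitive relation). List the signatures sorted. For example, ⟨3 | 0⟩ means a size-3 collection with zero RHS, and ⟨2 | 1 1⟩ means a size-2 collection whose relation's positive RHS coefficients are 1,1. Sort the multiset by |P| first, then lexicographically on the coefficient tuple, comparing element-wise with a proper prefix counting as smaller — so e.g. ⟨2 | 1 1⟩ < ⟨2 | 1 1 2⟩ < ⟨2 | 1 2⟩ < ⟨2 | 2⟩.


Δ(Σ) — 8 vertices, 11 min non-faces:

  {0,4}:  v_{0} + v_{4} = 0  so sig = ⟨2 | 0⟩
  {2,3}:  v_{2} + v_{3} = 0  so sig = ⟨2 | 0⟩
  {5,7}:  v_{5} + v_{7} = 0  so sig = ⟨2 | 0⟩
  {2,5}:  v_{2} + v_{5} = v_{6}  so sig = ⟨2 | 1⟩
  {3,6}:  v_{3} + v_{6} = v_{5}  so sig = ⟨2 | 1⟩
  {6,7}:  v_{6} + v_{7} = v_{2}  so sig = ⟨2 | 1⟩
  {1,3}:  v_{1} + v_{3} = v_{0} + v_{7}  so sig = ⟨2 | 1 1⟩
  {1,4}:  v_{1} + v_{4} = v_{2} + v_{7}  so sig = ⟨2 | 1 1⟩
  {1,5}:  v_{1} + v_{5} = v_{0} + v_{2}  so sig = ⟨2 | 1 1⟩
  {1,6}:  v_{1} + v_{6} = v_{0} + 2·v_{2}  so sig = ⟨2 | 1 2⟩
  {0,2,7}:  v_{0} + v_{2} + v_{7} = v_{1}  so sig = ⟨3 | 1⟩

Signatures (|P|; sorted positive RHS coefficients), sorted:
    |P|=2: 10 collections, coeffs (), (), (), (1), (1), (1), (1,1), (1,1), (1,1), (1,2)
    |P|=3: 1 collection, coeffs (1)


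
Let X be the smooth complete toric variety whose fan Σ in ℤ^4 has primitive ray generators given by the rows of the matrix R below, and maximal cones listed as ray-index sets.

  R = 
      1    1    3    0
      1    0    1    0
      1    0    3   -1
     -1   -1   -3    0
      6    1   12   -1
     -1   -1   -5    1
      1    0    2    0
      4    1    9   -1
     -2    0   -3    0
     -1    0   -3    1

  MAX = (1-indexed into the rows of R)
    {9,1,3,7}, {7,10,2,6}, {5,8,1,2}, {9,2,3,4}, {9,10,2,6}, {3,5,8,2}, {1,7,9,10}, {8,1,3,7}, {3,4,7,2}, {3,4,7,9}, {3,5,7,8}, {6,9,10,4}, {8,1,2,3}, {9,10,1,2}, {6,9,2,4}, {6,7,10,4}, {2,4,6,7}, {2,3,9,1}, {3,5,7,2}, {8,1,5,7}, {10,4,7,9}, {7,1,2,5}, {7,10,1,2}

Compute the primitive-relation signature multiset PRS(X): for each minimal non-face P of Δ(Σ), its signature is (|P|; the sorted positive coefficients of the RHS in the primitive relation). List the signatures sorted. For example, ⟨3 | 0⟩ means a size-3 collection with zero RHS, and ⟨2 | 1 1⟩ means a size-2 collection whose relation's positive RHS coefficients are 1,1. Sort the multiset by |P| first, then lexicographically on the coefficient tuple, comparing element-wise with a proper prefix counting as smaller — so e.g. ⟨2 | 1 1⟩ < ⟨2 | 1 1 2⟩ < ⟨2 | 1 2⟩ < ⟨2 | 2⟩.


18 minimal non-faces of Δ(Σ) (on 10 rays):

  P = {1,4}:  v_{1} + v_{4} = 0  ⟹  sig = ⟨2 | 0⟩
  P = {3,10}:  v_{3} + v_{10} = 0  ⟹  sig = ⟨2 | 0⟩
  P = {5,9}:  v_{5} + v_{9} = v_{8}  ⟹  sig = ⟨2 | 1⟩
  P = {1,6}:  v_{1} + v_{6} = v_{2} + v_{10}  ⟹  sig = ⟨2 | 1 1⟩
  P = {3,6}:  v_{3} + v_{6} = v_{2} + v_{4}  ⟹  sig = ⟨2 | 1 1⟩
  P = {8,9}:  v_{8} + v_{9} = v_{1} + v_{3}  ⟹  sig = ⟨2 | 1 1⟩
  P = {4,8}:  v_{4} + v_{8} = v_{2} + v_{3} + v_{7}  ⟹  sig = ⟨2 | 1 1 1⟩
  P = {8,10}:  v_{8} + v_{10} = v_{1} + v_{2} + v_{7}  ⟹  sig = ⟨2 | 1 1 1⟩
  P = {6,8}:  v_{6} + v_{8} = 2·v_{2} + v_{7}  ⟹  sig = ⟨2 | 1 2⟩
  P = {4,5}:  v_{4} + v_{5} = 2·v_{2} + v_{3} + 2·v_{7}  ⟹  sig = ⟨2 | 1 2 2⟩
  P = {5,10}:  v_{5} + v_{10} = v_{1} + 2·v_{2} + 2·v_{7}  ⟹  sig = ⟨2 | 1 2 2⟩
  P = {5,6}:  v_{5} + v_{6} = 3·v_{2} + 2·v_{7}  ⟹  sig = ⟨2 | 2 3⟩
  P = {2,7,9}:  v_{2} + v_{7} + v_{9} = 0  ⟹  sig = ⟨3 | 0⟩
  P = {2,4,10}:  v_{2} + v_{4} + v_{10} = v_{6}  ⟹  sig = ⟨3 | 1⟩
  P = {2,7,8}:  v_{2} + v_{7} + v_{8} = v_{5}  ⟹  sig = ⟨3 | 1⟩
  P = {6,7,9}:  v_{6} + v_{7} + v_{9} = v_{4} + v_{10}  ⟹  sig = ⟨3 | 1 1⟩
  P = {1,3,5}:  v_{1} + v_{3} + v_{5} = 2·v_{8}  ⟹  sig = ⟨3 | 2⟩
  P = {1,2,3,7}:  v_{1} + v_{2} + v_{3} + v_{7} = v_{8}  ⟹  sig = ⟨4 | 1⟩

Sorted signature multiset PRS(X):
{ ⟨2 | 0⟩ ×2,  ⟨2 | 1⟩,  ⟨2 | 1 1⟩ ×3,  ⟨2 | 1 1 1⟩ ×2,  ⟨2 | 1 2⟩,  ⟨2 | 1 2 2⟩ ×2,  ⟨2 | 2 3⟩,  ⟨3 | 0⟩,  ⟨3 | 1⟩ ×2,  ⟨3 | 1 1⟩,  ⟨3 | 2⟩,  ⟨4 | 1⟩ }


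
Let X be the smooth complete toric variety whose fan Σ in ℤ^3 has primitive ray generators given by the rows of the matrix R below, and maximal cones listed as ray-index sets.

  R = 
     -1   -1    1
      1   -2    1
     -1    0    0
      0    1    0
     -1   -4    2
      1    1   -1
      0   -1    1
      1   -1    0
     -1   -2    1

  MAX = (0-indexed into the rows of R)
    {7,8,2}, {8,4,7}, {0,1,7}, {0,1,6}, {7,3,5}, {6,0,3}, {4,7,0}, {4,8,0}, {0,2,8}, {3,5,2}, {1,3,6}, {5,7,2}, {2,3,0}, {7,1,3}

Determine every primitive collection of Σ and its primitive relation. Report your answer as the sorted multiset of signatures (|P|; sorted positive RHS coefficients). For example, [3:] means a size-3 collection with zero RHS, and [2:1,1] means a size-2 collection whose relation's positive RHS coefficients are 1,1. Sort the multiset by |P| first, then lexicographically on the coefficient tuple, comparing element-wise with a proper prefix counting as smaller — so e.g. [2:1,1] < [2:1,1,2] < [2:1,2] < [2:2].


Primitive collections (20):

  P = {0,5}:  v_{0} + v_{5} = 0  ⟹  sig = [2:]
  P = {2,6}:  v_{2} + v_{6} = v_{0}  ⟹  sig = [2:1]
  P = {3,8}:  v_{3} + v_{8} = v_{0}  ⟹  sig = [2:1]
  P = {6,7}:  v_{6} + v_{7} = v_{1}  ⟹  sig = [2:1]
  P = {1,2}:  v_{1} + v_{2} = v_{0} + v_{7}  ⟹  sig = [2:1,1]
  P = {4,5}:  v_{4} + v_{5} = v_{7} + v_{8}  ⟹  sig = [2:1,1]
  P = {5,6}:  v_{5} + v_{6} = v_{3} + v_{7}  ⟹  sig = [2:1,1]
  P = {5,8}:  v_{5} + v_{8} = v_{2} + v_{7}  ⟹  sig = [2:1,1]
  P = {1,5}:  v_{1} + v_{5} = v_{3} + 2·v_{7}  ⟹  sig = [2:1,2]
  P = {3,4}:  v_{3} + v_{4} = 2·v_{0} + v_{7}  ⟹  sig = [2:1,2]
  P = {6,8}:  v_{6} + v_{8} = 2·v_{0} + v_{7}  ⟹  sig = [2:1,2]
  P = {2,4}:  v_{2} + v_{4} = 2·v_{8}  ⟹  sig = [2:2]
  P = {1,8}:  v_{1} + v_{8} = 2·v_{0} + 2·v_{7}  ⟹  sig = [2:2,2]
  P = {4,6}:  v_{4} + v_{6} = 3·v_{0} + 2·v_{7}  ⟹  sig = [2:2,3]
  P = {1,4}:  v_{1} + v_{4} = 3·v_{0} + 3·v_{7}  ⟹  sig = [2:3,3]
  P = {2,3,7}:  v_{2} + v_{3} + v_{7} = 0  ⟹  sig = [3:]
  P = {0,2,7}:  v_{0} + v_{2} + v_{7} = v_{8}  ⟹  sig = [3:1]
  P = {0,3,7}:  v_{0} + v_{3} + v_{7} = v_{6}  ⟹  sig = [3:1]
  P = {0,7,8}:  v_{0} + v_{7} + v_{8} = v_{4}  ⟹  sig = [3:1]
  P = {0,1,3}:  v_{0} + v_{1} + v_{3} = 2·v_{6}  ⟹  sig = [3:2]

Sorted signature multiset PRS(X):
{ [2:],  [2:1] ×3,  [2:1,1] ×4,  [2:1,2] ×3,  [2:2],  [2:2,2],  [2:2,3],  [2:3,3],  [3:],  [3:1] ×3,  [3:2] }


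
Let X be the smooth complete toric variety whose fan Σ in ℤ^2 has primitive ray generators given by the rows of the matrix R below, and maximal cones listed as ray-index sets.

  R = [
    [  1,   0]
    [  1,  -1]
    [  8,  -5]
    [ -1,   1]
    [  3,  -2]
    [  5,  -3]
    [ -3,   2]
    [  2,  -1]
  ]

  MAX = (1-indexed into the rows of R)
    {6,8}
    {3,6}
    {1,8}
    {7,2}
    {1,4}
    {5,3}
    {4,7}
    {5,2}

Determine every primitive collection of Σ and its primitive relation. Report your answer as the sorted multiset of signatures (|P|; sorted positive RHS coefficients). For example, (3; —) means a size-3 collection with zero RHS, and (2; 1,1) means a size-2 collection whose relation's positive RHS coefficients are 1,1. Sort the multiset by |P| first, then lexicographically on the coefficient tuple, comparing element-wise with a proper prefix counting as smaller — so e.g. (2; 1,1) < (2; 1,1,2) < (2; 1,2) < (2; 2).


|primitive collections| = 20. Relations:

  • {2,4}:  v_{2} + v_{4} = 0 — sig = (2; —)
  • {5,7}:  v_{5} + v_{7} = 0 — sig = (2; —)
  • {1,2}:  v_{1} + v_{2} = v_{8} — sig = (2; 1)
  • {2,8}:  v_{2} + v_{8} = v_{5} — sig = (2; 1)
  • {3,7}:  v_{3} + v_{7} = v_{6} — sig = (2; 1)
  • {4,5}:  v_{4} + v_{5} = v_{8} — sig = (2; 1)
  • {4,8}:  v_{4} + v_{8} = v_{1} — sig = (2; 1)
  • {5,6}:  v_{5} + v_{6} = v_{3} — sig = (2; 1)
  • {5,8}:  v_{5} + v_{8} = v_{6} — sig = (2; 1)
  • {6,7}:  v_{6} + v_{7} = v_{8} — sig = (2; 1)
  • {7,8}:  v_{7} + v_{8} = v_{4} — sig = (2; 1)
  • {3,4}:  v_{3} + v_{4} = v_{6} + v_{8} — sig = (2; 1,1)
  • {1,3}:  v_{1} + v_{3} = v_{6} + 2·v_{8} — sig = (2; 1,2)
  • {1,5}:  v_{1} + v_{5} = 2·v_{8} — sig = (2; 2)
  • {1,7}:  v_{1} + v_{7} = 2·v_{4} — sig = (2; 2)
  • {2,6}:  v_{2} + v_{6} = 2·v_{5} — sig = (2; 2)
  • {3,8}:  v_{3} + v_{8} = 2·v_{6} — sig = (2; 2)
  • {4,6}:  v_{4} + v_{6} = 2·v_{8} — sig = (2; 2)
  • {1,6}:  v_{1} + v_{6} = 3·v_{8} — sig = (2; 3)
  • {2,3}:  v_{2} + v_{3} = 3·v_{5} — sig = (2; 3)

Hence PRS(X_Σ) =
    |P|=2: 20 collections, coeffs (), (), (1), (1), (1), (1), (1), (1), (1), (1), (1), (1,1), (1,2), (2), (2), (2), (2), (2), (3), (3)


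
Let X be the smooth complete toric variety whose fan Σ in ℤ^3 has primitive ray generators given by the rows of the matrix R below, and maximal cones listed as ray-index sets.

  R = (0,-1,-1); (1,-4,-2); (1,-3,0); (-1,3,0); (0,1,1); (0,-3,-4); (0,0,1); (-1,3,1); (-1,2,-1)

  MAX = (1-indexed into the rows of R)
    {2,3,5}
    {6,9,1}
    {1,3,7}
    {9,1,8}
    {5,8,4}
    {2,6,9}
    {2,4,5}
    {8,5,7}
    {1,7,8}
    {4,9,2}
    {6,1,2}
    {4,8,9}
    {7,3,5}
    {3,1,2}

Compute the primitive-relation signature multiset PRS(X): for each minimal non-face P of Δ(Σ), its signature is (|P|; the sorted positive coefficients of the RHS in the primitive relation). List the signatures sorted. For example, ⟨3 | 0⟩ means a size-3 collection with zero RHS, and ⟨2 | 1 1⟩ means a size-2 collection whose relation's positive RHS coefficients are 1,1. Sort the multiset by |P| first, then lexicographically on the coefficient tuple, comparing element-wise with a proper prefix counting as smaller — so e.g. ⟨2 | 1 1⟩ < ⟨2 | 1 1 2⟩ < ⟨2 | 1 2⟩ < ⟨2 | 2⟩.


16 collections generate NE(X_Σ); each relation:

  • {1,5}:  v_{1} + v_{5} = 0  ⇒ sig = ⟨2 | 0⟩
  • {3,4}:  v_{3} + v_{4} = 0  ⇒ sig = ⟨2 | 0⟩
  • {1,4}:  v_{1} + v_{4} = v_{9}  ⇒ sig = ⟨2 | 1⟩
  • {2,8}:  v_{2} + v_{8} = v_{1}  ⇒ sig = ⟨2 | 1⟩
  • {3,8}:  v_{3} + v_{8} = v_{7}  ⇒ sig = ⟨2 | 1⟩
  • {3,9}:  v_{3} + v_{9} = v_{1}  ⇒ sig = ⟨2 | 1⟩
  • {4,7}:  v_{4} + v_{7} = v_{8}  ⇒ sig = ⟨2 | 1⟩
  • {5,9}:  v_{5} + v_{9} = v_{4}  ⇒ sig = ⟨2 | 1⟩
  • {2,7}:  v_{2} + v_{7} = v_{1} + v_{3}  ⇒ sig = ⟨2 | 1 1⟩
  • {5,6}:  v_{5} + v_{6} = v_{2} + v_{9}  ⇒ sig = ⟨2 | 1 1⟩
  • {7,9}:  v_{7} + v_{9} = v_{1} + v_{8}  ⇒ sig = ⟨2 | 1 1⟩
  • {3,6}:  v_{3} + v_{6} = 2·v_{1} + v_{2}  ⇒ sig = ⟨2 | 1 2⟩
  • {4,6}:  v_{4} + v_{6} = v_{2} + 2·v_{9}  ⇒ sig = ⟨2 | 1 2⟩
  • {6,8}:  v_{6} + v_{8} = 2·v_{1} + v_{9}  ⇒ sig = ⟨2 | 1 2⟩
  • {6,7}:  v_{6} + v_{7} = 3·v_{1}  ⇒ sig = ⟨2 | 3⟩
  • {1,2,9}:  v_{1} + v_{2} + v_{9} = v_{6}  ⇒ sig = ⟨3 | 1⟩

so the primitive-relation signature multiset is
[⟨2 | 0⟩, ⟨2 | 0⟩, ⟨2 | 1⟩, ⟨2 | 1⟩, ⟨2 | 1⟩, ⟨2 | 1⟩, ⟨2 | 1⟩, ⟨2 | 1⟩, ⟨2 | 1 1⟩, ⟨2 | 1 1⟩, ⟨2 | 1 1⟩, ⟨2 | 1 2⟩, ⟨2 | 1 2⟩, ⟨2 | 1 2⟩, ⟨2 | 3⟩, ⟨3 | 1⟩]


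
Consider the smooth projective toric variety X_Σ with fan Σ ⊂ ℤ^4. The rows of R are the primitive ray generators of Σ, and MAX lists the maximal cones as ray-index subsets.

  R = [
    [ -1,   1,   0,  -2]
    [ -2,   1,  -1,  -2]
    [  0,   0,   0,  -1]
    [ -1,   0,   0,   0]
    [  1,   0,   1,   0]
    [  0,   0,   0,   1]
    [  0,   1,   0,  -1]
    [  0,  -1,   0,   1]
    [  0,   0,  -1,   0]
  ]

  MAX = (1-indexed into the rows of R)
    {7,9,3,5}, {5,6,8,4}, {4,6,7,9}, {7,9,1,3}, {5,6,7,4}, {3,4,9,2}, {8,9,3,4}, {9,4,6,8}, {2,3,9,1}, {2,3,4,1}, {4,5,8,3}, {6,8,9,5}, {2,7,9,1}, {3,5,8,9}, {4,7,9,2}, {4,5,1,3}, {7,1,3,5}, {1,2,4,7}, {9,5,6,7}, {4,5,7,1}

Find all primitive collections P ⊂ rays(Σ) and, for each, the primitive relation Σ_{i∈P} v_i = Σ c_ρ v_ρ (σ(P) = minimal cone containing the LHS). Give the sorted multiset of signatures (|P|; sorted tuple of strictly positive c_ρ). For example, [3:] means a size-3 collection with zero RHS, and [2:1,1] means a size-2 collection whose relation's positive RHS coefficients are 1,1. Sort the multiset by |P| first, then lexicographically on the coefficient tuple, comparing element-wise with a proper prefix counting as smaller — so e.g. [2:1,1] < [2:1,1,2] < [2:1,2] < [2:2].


12 minimal non-faces of Δ(Σ) (on 9 rays):

  {3,6}:  v_{3} + v_{6} = 0  so sig = [2:]
  {7,8}:  v_{7} + v_{8} = 0  so sig = [2:]
  {2,5}:  v_{2} + v_{5} = v_{1}  so sig = [2:1]
  {1,6}:  v_{1} + v_{6} = v_{4} + v_{7}  so sig = [2:1,1]
  {1,8}:  v_{1} + v_{8} = v_{3} + v_{4}  so sig = [2:1,1]
  {2,6}:  v_{2} + v_{6} = 2·v_{4} + v_{7} + v_{9}  so sig = [2:1,1,2]
  {2,8}:  v_{2} + v_{8} = v_{3} + 2·v_{4} + v_{9}  so sig = [2:1,1,2]
  {4,5,9}:  v_{4} + v_{5} + v_{9} = 0  so sig = [3:]
  {1,4,9}:  v_{1} + v_{4} + v_{9} = v_{2}  so sig = [3:1]
  {3,4,7}:  v_{3} + v_{4} + v_{7} = v_{1}  so sig = [3:1]
  {1,5,9}:  v_{1} + v_{5} + v_{9} = v_{3} + v_{7}  so sig = [3:1,1]
  {2,3,7}:  v_{2} + v_{3} + v_{7} = 2·v_{1} + v_{9}  so sig = [3:1,2]

so the primitive-relation signature multiset is
[[2:], [2:], [2:1], [2:1,1], [2:1,1], [2:1,1,2], [2:1,1,2], [3:], [3:1], [3:1], [3:1,1], [3:1,2]]


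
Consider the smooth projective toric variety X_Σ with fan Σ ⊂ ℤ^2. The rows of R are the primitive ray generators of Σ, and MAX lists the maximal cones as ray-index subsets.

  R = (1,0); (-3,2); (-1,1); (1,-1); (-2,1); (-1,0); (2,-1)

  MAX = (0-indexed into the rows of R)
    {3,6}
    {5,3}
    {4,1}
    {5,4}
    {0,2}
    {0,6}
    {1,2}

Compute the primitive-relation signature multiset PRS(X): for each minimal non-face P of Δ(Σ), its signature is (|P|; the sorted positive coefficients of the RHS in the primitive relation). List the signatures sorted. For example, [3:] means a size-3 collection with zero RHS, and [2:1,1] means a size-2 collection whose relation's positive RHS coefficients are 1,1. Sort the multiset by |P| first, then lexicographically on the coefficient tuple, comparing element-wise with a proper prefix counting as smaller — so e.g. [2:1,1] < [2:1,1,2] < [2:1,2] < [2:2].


14 collections generate NE(X_Σ); each relation:

  P = {0,5}:  v_{0} + v_{5} = 0  so sig = [2:]
  P = {2,3}:  v_{2} + v_{3} = 0  so sig = [2:]
  P = {4,6}:  v_{4} + v_{6} = 0  so sig = [2:]
  P = {0,3}:  v_{0} + v_{3} = v_{6}  so sig = [2:1]
  P = {0,4}:  v_{0} + v_{4} = v_{2}  so sig = [2:1]
  P = {1,3}:  v_{1} + v_{3} = v_{4}  so sig = [2:1]
  P = {1,6}:  v_{1} + v_{6} = v_{2}  so sig = [2:1]
  P = {2,4}:  v_{2} + v_{4} = v_{1}  so sig = [2:1]
  P = {2,5}:  v_{2} + v_{5} = v_{4}  so sig = [2:1]
  P = {2,6}:  v_{2} + v_{6} = v_{0}  so sig = [2:1]
  P = {3,4}:  v_{3} + v_{4} = v_{5}  so sig = [2:1]
  P = {5,6}:  v_{5} + v_{6} = v_{3}  so sig = [2:1]
  P = {0,1}:  v_{0} + v_{1} = 2·v_{2}  so sig = [2:2]
  P = {1,5}:  v_{1} + v_{5} = 2·v_{4}  so sig = [2:2]

Signatures (|P|; sorted positive RHS coefficients), sorted:
[[2:], [2:], [2:], [2:1], [2:1], [2:1], [2:1], [2:1], [2:1], [2:1], [2:1], [2:1], [2:2], [2:2]]


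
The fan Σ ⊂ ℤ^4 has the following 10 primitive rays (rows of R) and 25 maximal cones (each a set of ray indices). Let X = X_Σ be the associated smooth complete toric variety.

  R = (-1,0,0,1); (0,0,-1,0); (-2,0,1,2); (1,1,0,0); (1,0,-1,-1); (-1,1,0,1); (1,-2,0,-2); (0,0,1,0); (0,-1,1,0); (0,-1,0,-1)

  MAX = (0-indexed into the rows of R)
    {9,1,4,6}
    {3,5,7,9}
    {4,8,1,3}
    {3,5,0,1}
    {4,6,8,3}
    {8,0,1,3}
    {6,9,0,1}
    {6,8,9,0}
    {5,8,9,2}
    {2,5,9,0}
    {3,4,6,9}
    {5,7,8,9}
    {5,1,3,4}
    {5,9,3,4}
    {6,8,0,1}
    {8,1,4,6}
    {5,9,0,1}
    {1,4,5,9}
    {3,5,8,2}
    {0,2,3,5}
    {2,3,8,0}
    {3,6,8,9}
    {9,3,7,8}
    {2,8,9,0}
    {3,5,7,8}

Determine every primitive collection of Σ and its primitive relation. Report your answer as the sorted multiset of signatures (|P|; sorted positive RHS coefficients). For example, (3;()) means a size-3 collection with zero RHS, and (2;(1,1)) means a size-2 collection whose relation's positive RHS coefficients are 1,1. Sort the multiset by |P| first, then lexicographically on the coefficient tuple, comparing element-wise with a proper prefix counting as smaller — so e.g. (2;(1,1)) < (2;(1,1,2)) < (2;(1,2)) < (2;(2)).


21 minimal non-faces of Δ(Σ) (on 10 rays):

  P = {1,7}:  v_{1} + v_{7} = 0 ; sig = (2;())
  P = {0,4}:  v_{0} + v_{4} = v_{1} ; sig = (2;(1))
  P = {2,4}:  v_{2} + v_{4} = v_{0} ; sig = (2;(1))
  P = {5,6}:  v_{5} + v_{6} = v_{9} ; sig = (2;(1))
  P = {0,7}:  v_{0} + v_{7} = v_{5} + v_{8} ; sig = (2;(1,1))
  P = {4,7}:  v_{4} + v_{7} = v_{3} + v_{9} ; sig = (2;(1,1))
  P = {2,6}:  v_{2} + v_{6} = v_{0} + v_{8} + v_{9} ; sig = (2;(1,1,1))
  P = {6,7}:  v_{6} + v_{7} = v_{3} + v_{8} + 2·v_{9} ; sig = (2;(1,1,2))
  P = {1,2}:  v_{1} + v_{2} = 2·v_{0} ; sig = (2;(2))
  P = {2,7}:  v_{2} + v_{7} = 2·v_{5} + 2·v_{8} ; sig = (2;(2,2))
  P = {0,3,9}:  v_{0} + v_{3} + v_{9} = 0 ; sig = (3;())
  P = {4,5,8}:  v_{4} + v_{5} + v_{8} = 0 ; sig = (3;())
  P = {0,5,8}:  v_{0} + v_{5} + v_{8} = v_{2} ; sig = (3;(1))
  P = {1,3,9}:  v_{1} + v_{3} + v_{9} = v_{4} ; sig = (3;(1))
  P = {1,5,8}:  v_{1} + v_{5} + v_{8} = v_{0} ; sig = (3;(1))
  P = {4,8,9}:  v_{4} + v_{8} + v_{9} = v_{6} ; sig = (3;(1))
  P = {0,3,6}:  v_{0} + v_{3} + v_{6} = v_{4} + v_{8} ; sig = (3;(1,1))
  P = {1,8,9}:  v_{1} + v_{8} + v_{9} = v_{0} + v_{6} ; sig = (3;(1,1))
  P = {2,3,9}:  v_{2} + v_{3} + v_{9} = v_{5} + v_{8} ; sig = (3;(1,1))
  P = {1,3,6}:  v_{1} + v_{3} + v_{6} = 2·v_{4} + v_{8} ; sig = (3;(1,2))
  P = {3,5,8,9}:  v_{3} + v_{5} + v_{8} + v_{9} = v_{7} ; sig = (4;(1))

so the primitive-relation signature multiset is
    |P|=2: 10 collections, coeffs (), (1), (1), (1), (1,1), (1,1), (1,1,1), (1,1,2), (2), (2,2)
    |P|=3: 10 collections, coeffs (), (), (1), (1), (1), (1), (1,1), (1,1), (1,1), (1,2)
    |P|=4: 1 collection, coeffs (1)


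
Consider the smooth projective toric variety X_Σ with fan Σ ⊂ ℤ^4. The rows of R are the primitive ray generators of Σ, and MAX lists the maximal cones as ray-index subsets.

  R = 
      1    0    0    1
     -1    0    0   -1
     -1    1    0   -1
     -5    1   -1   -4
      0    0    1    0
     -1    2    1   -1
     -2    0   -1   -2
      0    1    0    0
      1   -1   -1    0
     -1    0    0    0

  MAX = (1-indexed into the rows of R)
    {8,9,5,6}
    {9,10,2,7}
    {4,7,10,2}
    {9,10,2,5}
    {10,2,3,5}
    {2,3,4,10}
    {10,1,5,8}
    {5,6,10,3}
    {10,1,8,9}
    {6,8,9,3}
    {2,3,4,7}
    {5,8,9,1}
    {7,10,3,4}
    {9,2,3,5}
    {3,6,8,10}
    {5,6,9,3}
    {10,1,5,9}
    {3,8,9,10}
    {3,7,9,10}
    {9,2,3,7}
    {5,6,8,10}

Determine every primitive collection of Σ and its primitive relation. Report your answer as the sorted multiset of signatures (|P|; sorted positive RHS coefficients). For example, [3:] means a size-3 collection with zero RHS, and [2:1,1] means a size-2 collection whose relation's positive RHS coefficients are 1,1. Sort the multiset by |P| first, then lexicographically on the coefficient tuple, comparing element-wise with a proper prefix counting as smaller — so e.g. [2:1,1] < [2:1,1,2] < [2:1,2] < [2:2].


20 collections generate NE(X_Σ); each relation:

  P={1,2}:  v_{1} + v_{2} = 0  ⟹  sig = [2:]
  P={1,3}:  v_{1} + v_{3} = v_{8}  ⟹  sig = [2:1]
  P={2,8}:  v_{2} + v_{8} = v_{3}  ⟹  sig = [2:1]
  P={1,4}:  v_{1} + v_{4} = v_{3} + v_{7} + v_{10}  ⟹  sig = [2:1,1,1]
  P={1,7}:  v_{1} + v_{7} = v_{3} + v_{9} + v_{10}  ⟹  sig = [2:1,1,1]
  P={4,8}:  v_{4} + v_{8} = 2·v_{3} + v_{7} + v_{10}  ⟹  sig = [2:1,1,2]
  P={7,8}:  v_{7} + v_{8} = 2·v_{3} + v_{9} + v_{10}  ⟹  sig = [2:1,1,2]
  P={4,5}:  v_{4} + v_{5} = 3·v_{2} + v_{3} + v_{10}  ⟹  sig = [2:1,1,3]
  P={1,6}:  v_{1} + v_{6} = v_{5} + 2·v_{8}  ⟹  sig = [2:1,2]
  P={2,6}:  v_{2} + v_{6} = 2·v_{3} + v_{5}  ⟹  sig = [2:1,2]
  P={6,7}:  v_{6} + v_{7} = v_{2} + 2·v_{3}  ⟹  sig = [2:1,2]
  P={4,6}:  v_{4} + v_{6} = 2·v_{2} + 3·v_{3} + v_{10}  ⟹  sig = [2:1,2,3]
  P={4,9}:  v_{4} + v_{9} = 2·v_{7}  ⟹  sig = [2:2]
  P={5,7}:  v_{5} + v_{7} = 2·v_{2}  ⟹  sig = [2:2]
  P={3,5,8}:  v_{3} + v_{5} + v_{8} = v_{6}  ⟹  sig = [3:1]
  P={6,9,10}:  v_{6} + v_{9} + v_{10} = v_{3}  ⟹  sig = [3:1]
  P={5,8,9,10}:  v_{5} + v_{8} + v_{9} + v_{10} = 0  ⟹  sig = [4:]
  P={2,3,7,10}:  v_{2} + v_{3} + v_{7} + v_{10} = v_{4}  ⟹  sig = [4:1]
  P={2,3,9,10}:  v_{2} + v_{3} + v_{9} + v_{10} = v_{7}  ⟹  sig = [4:1]
  P={3,5,9,10}:  v_{3} + v_{5} + v_{9} + v_{10} = v_{2}  ⟹  sig = [4:1]

Sorted signature multiset PRS(X):
{ [2:],  [2:1] ×2,  [2:1,1,1] ×2,  [2:1,1,2] ×2,  [2:1,1,3],  [2:1,2] ×3,  [2:1,2,3],  [2:2] ×2,  [3:1] ×2,  [4:],  [4:1] ×3 }


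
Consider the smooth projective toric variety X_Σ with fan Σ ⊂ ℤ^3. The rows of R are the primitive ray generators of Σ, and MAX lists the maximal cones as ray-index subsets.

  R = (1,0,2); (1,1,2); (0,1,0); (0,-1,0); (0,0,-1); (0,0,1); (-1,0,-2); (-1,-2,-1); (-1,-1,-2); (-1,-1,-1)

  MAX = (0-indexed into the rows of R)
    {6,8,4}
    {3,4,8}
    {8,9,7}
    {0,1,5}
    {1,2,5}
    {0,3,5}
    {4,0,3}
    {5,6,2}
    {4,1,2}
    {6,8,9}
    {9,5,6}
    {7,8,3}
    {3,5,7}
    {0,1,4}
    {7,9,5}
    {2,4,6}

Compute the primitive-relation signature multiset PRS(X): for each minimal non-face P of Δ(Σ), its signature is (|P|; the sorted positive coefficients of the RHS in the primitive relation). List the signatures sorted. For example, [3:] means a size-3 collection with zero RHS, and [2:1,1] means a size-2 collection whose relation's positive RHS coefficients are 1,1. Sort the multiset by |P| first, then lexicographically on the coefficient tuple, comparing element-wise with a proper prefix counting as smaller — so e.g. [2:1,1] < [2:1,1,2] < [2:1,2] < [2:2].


Δ(Σ) — 10 vertices, 21 min non-faces:

  P = {0,6}:  v_{0} + v_{6} = 0  ⟹  sig = [2:]
  P = {1,8}:  v_{1} + v_{8} = 0  ⟹  sig = [2:]
  P = {2,3}:  v_{2} + v_{3} = 0  ⟹  sig = [2:]
  P = {4,5}:  v_{4} + v_{5} = 0  ⟹  sig = [2:]
  P = {0,2}:  v_{0} + v_{2} = v_{1}  ⟹  sig = [2:1]
  P = {0,8}:  v_{0} + v_{8} = v_{3}  ⟹  sig = [2:1]
  P = {1,3}:  v_{1} + v_{3} = v_{0}  ⟹  sig = [2:1]
  P = {1,6}:  v_{1} + v_{6} = v_{2}  ⟹  sig = [2:1]
  P = {1,9}:  v_{1} + v_{9} = v_{5}  ⟹  sig = [2:1]
  P = {2,7}:  v_{2} + v_{7} = v_{9}  ⟹  sig = [2:1]
  P = {2,8}:  v_{2} + v_{8} = v_{6}  ⟹  sig = [2:1]
  P = {3,6}:  v_{3} + v_{6} = v_{8}  ⟹  sig = [2:1]
  P = {3,9}:  v_{3} + v_{9} = v_{7}  ⟹  sig = [2:1]
  P = {4,9}:  v_{4} + v_{9} = v_{8}  ⟹  sig = [2:1]
  P = {5,8}:  v_{5} + v_{8} = v_{9}  ⟹  sig = [2:1]
  P = {0,9}:  v_{0} + v_{9} = v_{3} + v_{5}  ⟹  sig = [2:1,1]
  P = {1,7}:  v_{1} + v_{7} = v_{3} + v_{5}  ⟹  sig = [2:1,1]
  P = {2,9}:  v_{2} + v_{9} = v_{5} + v_{6}  ⟹  sig = [2:1,1]
  P = {4,7}:  v_{4} + v_{7} = v_{3} + v_{8}  ⟹  sig = [2:1,1]
  P = {6,7}:  v_{6} + v_{7} = v_{8} + v_{9}  ⟹  sig = [2:1,1]
  P = {0,7}:  v_{0} + v_{7} = 2·v_{3} + v_{5}  ⟹  sig = [2:1,2]

Signatures (|P|; sorted positive RHS coefficients), sorted:
    [2:]
    [2:]
    [2:]
    [2:]
    [2:1]
    [2:1]
    [2:1]
    [2:1]
    [2:1]
    [2:1]
    [2:1]
    [2:1]
    [2:1]
    [2:1]
    [2:1]
    [2:1,1]
    [2:1,1]
    [2:1,1]
    [2:1,1]
    [2:1,1]
    [2:1,2]


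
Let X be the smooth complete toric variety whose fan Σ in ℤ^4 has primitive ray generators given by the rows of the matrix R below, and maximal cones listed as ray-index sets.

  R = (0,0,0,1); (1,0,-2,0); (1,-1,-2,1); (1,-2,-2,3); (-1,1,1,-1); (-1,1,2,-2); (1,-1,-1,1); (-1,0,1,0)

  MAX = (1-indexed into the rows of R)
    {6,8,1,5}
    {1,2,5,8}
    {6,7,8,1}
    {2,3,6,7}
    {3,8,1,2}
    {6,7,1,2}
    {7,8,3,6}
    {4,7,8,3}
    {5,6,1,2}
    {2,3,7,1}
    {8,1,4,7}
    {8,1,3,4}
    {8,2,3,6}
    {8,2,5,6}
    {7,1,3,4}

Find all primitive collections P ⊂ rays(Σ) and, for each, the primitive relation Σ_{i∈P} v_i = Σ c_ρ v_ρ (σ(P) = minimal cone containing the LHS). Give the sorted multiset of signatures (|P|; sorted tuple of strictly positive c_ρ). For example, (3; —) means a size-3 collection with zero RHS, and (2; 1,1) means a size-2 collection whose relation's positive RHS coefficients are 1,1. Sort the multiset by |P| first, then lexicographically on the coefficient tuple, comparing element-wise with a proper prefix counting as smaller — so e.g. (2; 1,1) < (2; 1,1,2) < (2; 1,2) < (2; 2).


Primitive collections (9):

  • {5,7}:  v_{5} + v_{7} = 0  →  sig = (2; —)
  • {3,5}:  v_{3} + v_{5} = v_{2} + v_{8}  →  sig = (2; 1,1)
  • {4,6}:  v_{4} + v_{6} = v_{7} + v_{8}  →  sig = (2; 1,1)
  • {4,5}:  v_{4} + v_{5} = v_{1} + v_{3} + v_{8}  →  sig = (2; 1,1,1)
  • {2,4}:  v_{2} + v_{4} = v_{1} + 2·v_{3}  →  sig = (2; 1,2)
  • {1,3,6}:  v_{1} + v_{3} + v_{6} = 0  →  sig = (3; —)
  • {2,7,8}:  v_{2} + v_{7} + v_{8} = v_{3}  →  sig = (3; 1)
  • {1,2,6,8}:  v_{1} + v_{2} + v_{6} + v_{8} = v_{5}  →  sig = (4; 1)
  • {1,3,7,8}:  v_{1} + v_{3} + v_{7} + v_{8} = v_{4}  →  sig = (4; 1)

so the primitive-relation signature multiset is
    (2; —)
    (2; 1,1)
    (2; 1,1)
    (2; 1,1,1)
    (2; 1,2)
    (3; —)
    (3; 1)
    (4; 1)
    (4; 1)


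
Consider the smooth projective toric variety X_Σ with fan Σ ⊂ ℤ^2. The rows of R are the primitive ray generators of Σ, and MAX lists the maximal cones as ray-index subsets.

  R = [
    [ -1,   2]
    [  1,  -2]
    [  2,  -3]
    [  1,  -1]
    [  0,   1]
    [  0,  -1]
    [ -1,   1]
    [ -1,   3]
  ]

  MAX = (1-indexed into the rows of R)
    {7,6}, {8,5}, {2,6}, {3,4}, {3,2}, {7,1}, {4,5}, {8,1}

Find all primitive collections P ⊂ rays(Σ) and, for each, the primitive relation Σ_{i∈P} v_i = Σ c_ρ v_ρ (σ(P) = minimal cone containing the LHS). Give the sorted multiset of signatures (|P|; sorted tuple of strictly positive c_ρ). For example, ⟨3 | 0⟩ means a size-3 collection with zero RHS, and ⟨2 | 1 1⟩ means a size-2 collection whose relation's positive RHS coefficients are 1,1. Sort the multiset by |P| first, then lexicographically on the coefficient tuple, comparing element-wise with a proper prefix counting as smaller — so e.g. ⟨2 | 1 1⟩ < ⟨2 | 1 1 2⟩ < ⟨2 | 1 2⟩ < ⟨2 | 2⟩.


Primitive collections (20):

  {1,2}:  v_{1} + v_{2} = 0  so sig = ⟨2 | 0⟩
  {4,7}:  v_{4} + v_{7} = 0  so sig = ⟨2 | 0⟩
  {5,6}:  v_{5} + v_{6} = 0  so sig = ⟨2 | 0⟩
  {1,3}:  v_{1} + v_{3} = v_{4}  so sig = ⟨2 | 1⟩
  {1,4}:  v_{1} + v_{4} = v_{5}  so sig = ⟨2 | 1⟩
  {1,5}:  v_{1} + v_{5} = v_{8}  so sig = ⟨2 | 1⟩
  {1,6}:  v_{1} + v_{6} = v_{7}  so sig = ⟨2 | 1⟩
  {2,4}:  v_{2} + v_{4} = v_{3}  so sig = ⟨2 | 1⟩
  {2,5}:  v_{2} + v_{5} = v_{4}  so sig = ⟨2 | 1⟩
  {2,7}:  v_{2} + v_{7} = v_{6}  so sig = ⟨2 | 1⟩
  {2,8}:  v_{2} + v_{8} = v_{5}  so sig = ⟨2 | 1⟩
  {3,7}:  v_{3} + v_{7} = v_{2}  so sig = ⟨2 | 1⟩
  {4,6}:  v_{4} + v_{6} = v_{2}  so sig = ⟨2 | 1⟩
  {5,7}:  v_{5} + v_{7} = v_{1}  so sig = ⟨2 | 1⟩
  {6,8}:  v_{6} + v_{8} = v_{1}  so sig = ⟨2 | 1⟩
  {3,8}:  v_{3} + v_{8} = v_{4} + v_{5}  so sig = ⟨2 | 1 1⟩
  {3,5}:  v_{3} + v_{5} = 2·v_{4}  so sig = ⟨2 | 2⟩
  {3,6}:  v_{3} + v_{6} = 2·v_{2}  so sig = ⟨2 | 2⟩
  {4,8}:  v_{4} + v_{8} = 2·v_{5}  so sig = ⟨2 | 2⟩
  {7,8}:  v_{7} + v_{8} = 2·v_{1}  so sig = ⟨2 | 2⟩

Sorted signature multiset PRS(X):
{ ⟨2 | 0⟩ ×3,  ⟨2 | 1⟩ ×12,  ⟨2 | 1 1⟩,  ⟨2 | 2⟩ ×4 }


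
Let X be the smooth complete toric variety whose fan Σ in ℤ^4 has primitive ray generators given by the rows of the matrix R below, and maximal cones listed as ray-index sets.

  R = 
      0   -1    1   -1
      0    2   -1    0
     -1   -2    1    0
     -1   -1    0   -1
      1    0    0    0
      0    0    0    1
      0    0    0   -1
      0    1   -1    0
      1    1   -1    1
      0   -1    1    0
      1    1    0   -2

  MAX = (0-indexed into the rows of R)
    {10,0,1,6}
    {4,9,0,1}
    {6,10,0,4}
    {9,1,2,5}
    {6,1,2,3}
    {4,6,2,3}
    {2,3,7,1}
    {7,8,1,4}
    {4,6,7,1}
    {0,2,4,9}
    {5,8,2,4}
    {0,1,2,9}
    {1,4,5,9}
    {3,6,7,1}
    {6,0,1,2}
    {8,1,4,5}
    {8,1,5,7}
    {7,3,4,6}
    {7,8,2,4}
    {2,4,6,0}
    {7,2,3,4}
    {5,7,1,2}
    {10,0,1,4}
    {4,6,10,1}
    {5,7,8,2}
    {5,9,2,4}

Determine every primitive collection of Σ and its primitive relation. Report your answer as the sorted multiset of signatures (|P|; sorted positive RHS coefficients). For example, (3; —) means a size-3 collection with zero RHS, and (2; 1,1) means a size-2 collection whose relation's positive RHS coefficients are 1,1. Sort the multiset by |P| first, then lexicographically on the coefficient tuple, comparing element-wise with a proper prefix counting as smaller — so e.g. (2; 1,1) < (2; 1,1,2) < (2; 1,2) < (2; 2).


|primitive collections| = 24. Relations:

  P={5,6}:  v_{5} + v_{6} = 0  so sig = (2; —)
  P={7,9}:  v_{7} + v_{9} = 0  so sig = (2; —)
  P={0,5}:  v_{0} + v_{5} = v_{9}  so sig = (2; 1)
  P={0,7}:  v_{0} + v_{7} = v_{6}  so sig = (2; 1)
  P={0,8}:  v_{0} + v_{8} = v_{4}  so sig = (2; 1)
  P={6,9}:  v_{6} + v_{9} = v_{0}  so sig = (2; 1)
  P={2,10}:  v_{2} + v_{10} = v_{0} + v_{6}  so sig = (2; 1,1)
  P={3,5}:  v_{3} + v_{5} = v_{2} + v_{7}  so sig = (2; 1,1)
  P={3,9}:  v_{3} + v_{9} = v_{2} + v_{6}  so sig = (2; 1,1)
  P={6,8}:  v_{6} + v_{8} = v_{4} + v_{7}  so sig = (2; 1,1)
  P={8,9}:  v_{8} + v_{9} = v_{4} + v_{5}  so sig = (2; 1,1)
  P={5,10}:  v_{5} + v_{10} = v_{0} + v_{1} + v_{4}  so sig = (2; 1,1,1)
  P={3,8}:  v_{3} + v_{8} = v_{2} + v_{4} + 2·v_{7}  so sig = (2; 1,1,2)
  P={7,10}:  v_{7} + v_{10} = v_{1} + v_{4} + 2·v_{6}  so sig = (2; 1,1,2)
  P={8,10}:  v_{8} + v_{10} = v_{1} + 2·v_{4} + v_{6}  so sig = (2; 1,1,2)
  P={9,10}:  v_{9} + v_{10} = 2·v_{0} + v_{1} + v_{4}  so sig = (2; 1,1,2)
  P={0,3}:  v_{0} + v_{3} = v_{2} + 2·v_{6}  so sig = (2; 1,2)
  P={3,10}:  v_{3} + v_{10} = 3·v_{6}  so sig = (2; 3)
  P={1,2,4}:  v_{1} + v_{2} + v_{4} = 0  so sig = (3; —)
  P={2,6,7}:  v_{2} + v_{6} + v_{7} = v_{3}  so sig = (3; 1)
  P={4,5,7}:  v_{4} + v_{5} + v_{7} = v_{8}  so sig = (3; 1)
  P={1,2,8}:  v_{1} + v_{2} + v_{8} = v_{5} + v_{7}  so sig = (3; 1,1)
  P={1,3,4}:  v_{1} + v_{3} + v_{4} = v_{6} + v_{7}  so sig = (3; 1,1)
  P={0,1,4,6}:  v_{0} + v_{1} + v_{4} + v_{6} = v_{10}  so sig = (4; 1)

Hence PRS(X_Σ) =
{ (2; —) ×2,  (2; 1) ×4,  (2; 1,1) ×5,  (2; 1,1,1),  (2; 1,1,2) ×4,  (2; 1,2),  (2; 3),  (3; —),  (3; 1) ×2,  (3; 1,1) ×2,  (4; 1) }


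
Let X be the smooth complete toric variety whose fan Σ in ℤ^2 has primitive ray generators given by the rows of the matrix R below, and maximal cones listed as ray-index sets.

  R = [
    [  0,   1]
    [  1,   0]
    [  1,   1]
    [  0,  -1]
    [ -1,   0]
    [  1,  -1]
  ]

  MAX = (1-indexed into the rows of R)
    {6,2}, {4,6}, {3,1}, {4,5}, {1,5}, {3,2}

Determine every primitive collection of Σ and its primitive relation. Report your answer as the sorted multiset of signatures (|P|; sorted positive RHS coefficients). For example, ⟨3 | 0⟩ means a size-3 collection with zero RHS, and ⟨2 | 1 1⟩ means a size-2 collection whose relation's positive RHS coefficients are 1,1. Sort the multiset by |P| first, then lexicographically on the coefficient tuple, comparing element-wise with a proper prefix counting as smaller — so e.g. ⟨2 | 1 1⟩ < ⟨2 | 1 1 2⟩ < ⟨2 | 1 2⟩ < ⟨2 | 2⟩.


Minimal non-faces — 9 found among 6 rays, 6 max cones:

  • {1,4}:  v_{1} + v_{4} = 0  →  sig = ⟨2 | 0⟩
  • {2,5}:  v_{2} + v_{5} = 0  →  sig = ⟨2 | 0⟩
  • {1,2}:  v_{1} + v_{2} = v_{3}  →  sig = ⟨2 | 1⟩
  • {1,6}:  v_{1} + v_{6} = v_{2}  →  sig = ⟨2 | 1⟩
  • {2,4}:  v_{2} + v_{4} = v_{6}  →  sig = ⟨2 | 1⟩
  • {3,4}:  v_{3} + v_{4} = v_{2}  →  sig = ⟨2 | 1⟩
  • {3,5}:  v_{3} + v_{5} = v_{1}  →  sig = ⟨2 | 1⟩
  • {5,6}:  v_{5} + v_{6} = v_{4}  →  sig = ⟨2 | 1⟩
  • {3,6}:  v_{3} + v_{6} = 2·v_{2}  →  sig = ⟨2 | 2⟩

Sorted signature multiset PRS(X):
{ ⟨2 | 0⟩ ×2,  ⟨2 | 1⟩ ×6,  ⟨2 | 2⟩ }


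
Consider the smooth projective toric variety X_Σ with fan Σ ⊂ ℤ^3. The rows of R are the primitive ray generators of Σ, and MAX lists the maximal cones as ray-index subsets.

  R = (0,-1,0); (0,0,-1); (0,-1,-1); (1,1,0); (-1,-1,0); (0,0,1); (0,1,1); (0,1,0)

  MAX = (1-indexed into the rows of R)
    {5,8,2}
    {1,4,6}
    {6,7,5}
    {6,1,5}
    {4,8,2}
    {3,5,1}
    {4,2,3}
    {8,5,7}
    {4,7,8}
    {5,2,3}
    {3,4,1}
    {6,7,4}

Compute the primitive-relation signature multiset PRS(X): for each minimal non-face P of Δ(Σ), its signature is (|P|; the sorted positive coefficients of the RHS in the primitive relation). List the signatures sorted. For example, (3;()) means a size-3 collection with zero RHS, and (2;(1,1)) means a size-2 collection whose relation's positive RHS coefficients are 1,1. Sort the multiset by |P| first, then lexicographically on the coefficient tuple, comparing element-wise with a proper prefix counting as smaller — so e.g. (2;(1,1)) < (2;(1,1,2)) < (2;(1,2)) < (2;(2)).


10 collections generate NE(X_Σ); each relation:

  {1,8}:  v_{1} + v_{8} = 0  →  sig = (2;())
  {2,6}:  v_{2} + v_{6} = 0  →  sig = (2;())
  {3,7}:  v_{3} + v_{7} = 0  →  sig = (2;())
  {4,5}:  v_{4} + v_{5} = 0  →  sig = (2;())
  {1,2}:  v_{1} + v_{2} = v_{3}  →  sig = (2;(1))
  {1,7}:  v_{1} + v_{7} = v_{6}  →  sig = (2;(1))
  {2,7}:  v_{2} + v_{7} = v_{8}  →  sig = (2;(1))
  {3,6}:  v_{3} + v_{6} = v_{1}  →  sig = (2;(1))
  {3,8}:  v_{3} + v_{8} = v_{2}  →  sig = (2;(1))
  {6,8}:  v_{6} + v_{8} = v_{7}  →  sig = (2;(1))

so the primitive-relation signature multiset is
[(2;()), (2;()), (2;()), (2;()), (2;(1)), (2;(1)), (2;(1)), (2;(1)), (2;(1)), (2;(1))]


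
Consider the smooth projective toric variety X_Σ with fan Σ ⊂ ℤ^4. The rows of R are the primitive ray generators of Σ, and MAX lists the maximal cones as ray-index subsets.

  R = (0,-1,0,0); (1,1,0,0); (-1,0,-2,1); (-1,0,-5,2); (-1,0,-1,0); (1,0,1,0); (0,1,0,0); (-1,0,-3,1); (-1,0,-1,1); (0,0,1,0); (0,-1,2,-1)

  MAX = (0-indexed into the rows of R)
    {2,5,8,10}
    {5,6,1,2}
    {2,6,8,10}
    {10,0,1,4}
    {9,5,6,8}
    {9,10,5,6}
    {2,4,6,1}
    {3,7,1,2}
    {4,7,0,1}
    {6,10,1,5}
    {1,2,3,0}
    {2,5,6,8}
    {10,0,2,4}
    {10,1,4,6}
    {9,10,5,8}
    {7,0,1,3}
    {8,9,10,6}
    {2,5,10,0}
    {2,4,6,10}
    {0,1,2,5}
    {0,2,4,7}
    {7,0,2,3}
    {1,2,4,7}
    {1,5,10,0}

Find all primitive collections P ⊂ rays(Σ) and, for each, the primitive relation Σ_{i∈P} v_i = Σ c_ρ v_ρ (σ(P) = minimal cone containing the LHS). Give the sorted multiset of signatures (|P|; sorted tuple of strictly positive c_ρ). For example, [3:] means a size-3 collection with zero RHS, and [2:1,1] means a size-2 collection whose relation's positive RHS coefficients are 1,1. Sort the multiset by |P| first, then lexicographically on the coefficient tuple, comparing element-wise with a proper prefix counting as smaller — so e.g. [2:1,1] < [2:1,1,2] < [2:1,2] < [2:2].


|primitive collections| = 25. Relations:

  • {0,6}:  v_{0} + v_{6} = 0  ⟹  sig = [2:]
  • {4,5}:  v_{4} + v_{5} = 0  ⟹  sig = [2:]
  • {2,9}:  v_{2} + v_{9} = v_{8}  ⟹  sig = [2:1]
  • {7,9}:  v_{7} + v_{9} = v_{2}  ⟹  sig = [2:1]
  • {1,9}:  v_{1} + v_{9} = v_{5} + v_{6}  ⟹  sig = [2:1,1]
  • {3,10}:  v_{3} + v_{10} = v_{0} + v_{7}  ⟹  sig = [2:1,1]
  • {7,10}:  v_{7} + v_{10} = v_{0} + v_{4}  ⟹  sig = [2:1,1]
  • {0,9}:  v_{0} + v_{9} = v_{2} + v_{5} + v_{10}  ⟹  sig = [2:1,1,1]
  • {1,8}:  v_{1} + v_{8} = v_{2} + v_{5} + v_{6}  ⟹  sig = [2:1,1,1]
  • {3,6}:  v_{3} + v_{6} = v_{1} + v_{2} + v_{7}  ⟹  sig = [2:1,1,1]
  • {4,9}:  v_{4} + v_{9} = v_{2} + v_{6} + v_{10}  ⟹  sig = [2:1,1,1]
  • {5,7}:  v_{5} + v_{7} = v_{0} + v_{1} + v_{2}  ⟹  sig = [2:1,1,1]
  • {6,7}:  v_{6} + v_{7} = v_{1} + v_{2} + v_{4}  ⟹  sig = [2:1,1,1]
  • {0,8}:  v_{0} + v_{8} = 2·v_{2} + v_{5} + v_{10}  ⟹  sig = [2:1,1,2]
  • {3,9}:  v_{3} + v_{9} = v_{0} + v_{1} + 2·v_{2}  ⟹  sig = [2:1,1,2]
  • {4,8}:  v_{4} + v_{8} = 2·v_{2} + v_{6} + v_{10}  ⟹  sig = [2:1,1,2]
  • {3,8}:  v_{3} + v_{8} = v_{0} + v_{1} + 3·v_{2}  ⟹  sig = [2:1,1,3]
  • {3,4}:  v_{3} + v_{4} = 2·v_{7}  ⟹  sig = [2:2]
  • {7,8}:  v_{7} + v_{8} = 2·v_{2}  ⟹  sig = [2:2]
  • {3,5}:  v_{3} + v_{5} = 2·v_{0} + 2·v_{1} + 2·v_{2}  ⟹  sig = [2:2,2,2]
  • {1,2,10}:  v_{1} + v_{2} + v_{10} = 0  ⟹  sig = [3:]
  • {0,1,2,4}:  v_{0} + v_{1} + v_{2} + v_{4} = v_{7}  ⟹  sig = [4:1]
  • {0,1,2,7}:  v_{0} + v_{1} + v_{2} + v_{7} = v_{3}  ⟹  sig = [4:1]
  • {2,5,6,10}:  v_{2} + v_{5} + v_{6} + v_{10} = v_{9}  ⟹  sig = [4:1]
  • {5,6,8,10}:  v_{5} + v_{6} + v_{8} + v_{10} = 2·v_{9}  ⟹  sig = [4:2]

Hence PRS(X_Σ) =
[[2:], [2:], [2:1], [2:1], [2:1,1], [2:1,1], [2:1,1], [2:1,1,1], [2:1,1,1], [2:1,1,1], [2:1,1,1], [2:1,1,1], [2:1,1,1], [2:1,1,2], [2:1,1,2], [2:1,1,2], [2:1,1,3], [2:2], [2:2], [2:2,2,2], [3:], [4:1], [4:1], [4:1], [4:2]]


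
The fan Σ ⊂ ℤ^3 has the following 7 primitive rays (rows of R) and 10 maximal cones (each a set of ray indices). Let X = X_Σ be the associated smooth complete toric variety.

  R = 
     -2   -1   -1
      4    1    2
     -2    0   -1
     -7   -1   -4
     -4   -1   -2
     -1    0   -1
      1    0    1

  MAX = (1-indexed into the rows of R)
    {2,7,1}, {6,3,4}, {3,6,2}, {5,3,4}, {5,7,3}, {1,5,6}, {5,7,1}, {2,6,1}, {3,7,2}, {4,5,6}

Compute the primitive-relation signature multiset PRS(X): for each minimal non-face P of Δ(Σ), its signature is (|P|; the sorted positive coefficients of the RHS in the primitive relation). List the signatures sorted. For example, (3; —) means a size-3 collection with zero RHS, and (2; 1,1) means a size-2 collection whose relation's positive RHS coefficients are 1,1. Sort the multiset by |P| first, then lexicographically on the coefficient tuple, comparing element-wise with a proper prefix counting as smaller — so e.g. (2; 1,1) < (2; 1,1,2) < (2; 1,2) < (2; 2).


The 7 primitive collections of Σ (r=7, n=3):

  • {2,5}:  v_{2} + v_{5} = 0  →  sig = (2; —)
  • {6,7}:  v_{6} + v_{7} = 0  →  sig = (2; —)
  • {1,3}:  v_{1} + v_{3} = v_{5}  →  sig = (2; 1)
  • {2,4}:  v_{2} + v_{4} = v_{3} + v_{6}  →  sig = (2; 1,1)
  • {4,7}:  v_{4} + v_{7} = v_{3} + v_{5}  →  sig = (2; 1,1)
  • {1,4}:  v_{1} + v_{4} = 2·v_{5} + v_{6}  →  sig = (2; 1,2)
  • {3,5,6}:  v_{3} + v_{5} + v_{6} = v_{4}  →  sig = (3; 1)

Sorted signature multiset PRS(X):
    (2; —)
    (2; —)
    (2; 1)
    (2; 1,1)
    (2; 1,1)
    (2; 1,2)
    (3; 1)


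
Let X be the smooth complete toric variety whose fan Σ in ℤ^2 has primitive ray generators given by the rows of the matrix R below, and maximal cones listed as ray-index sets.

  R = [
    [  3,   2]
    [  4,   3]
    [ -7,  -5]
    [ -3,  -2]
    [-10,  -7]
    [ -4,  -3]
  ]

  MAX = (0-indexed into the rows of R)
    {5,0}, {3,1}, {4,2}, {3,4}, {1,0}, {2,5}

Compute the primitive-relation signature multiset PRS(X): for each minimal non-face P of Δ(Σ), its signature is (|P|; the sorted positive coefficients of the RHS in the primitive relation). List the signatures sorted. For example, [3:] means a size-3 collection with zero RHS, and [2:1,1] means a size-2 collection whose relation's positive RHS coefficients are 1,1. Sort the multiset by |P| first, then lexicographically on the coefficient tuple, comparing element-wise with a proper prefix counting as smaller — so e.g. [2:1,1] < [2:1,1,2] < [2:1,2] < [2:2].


Primitive collections (9):

  P = {0,3}:  v_{0} + v_{3} = 0  so sig = [2:]
  P = {1,5}:  v_{1} + v_{5} = 0  so sig = [2:]
  P = {0,2}:  v_{0} + v_{2} = v_{5}  so sig = [2:1]
  P = {0,4}:  v_{0} + v_{4} = v_{2}  so sig = [2:1]
  P = {1,2}:  v_{1} + v_{2} = v_{3}  so sig = [2:1]
  P = {2,3}:  v_{2} + v_{3} = v_{4}  so sig = [2:1]
  P = {3,5}:  v_{3} + v_{5} = v_{2}  so sig = [2:1]
  P = {1,4}:  v_{1} + v_{4} = 2·v_{3}  so sig = [2:2]
  P = {4,5}:  v_{4} + v_{5} = 2·v_{2}  so sig = [2:2]

Sorted signature multiset PRS(X):
    |P|=2: 9 collections, coeffs (), (), (1), (1), (1), (1), (1), (2), (2)
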